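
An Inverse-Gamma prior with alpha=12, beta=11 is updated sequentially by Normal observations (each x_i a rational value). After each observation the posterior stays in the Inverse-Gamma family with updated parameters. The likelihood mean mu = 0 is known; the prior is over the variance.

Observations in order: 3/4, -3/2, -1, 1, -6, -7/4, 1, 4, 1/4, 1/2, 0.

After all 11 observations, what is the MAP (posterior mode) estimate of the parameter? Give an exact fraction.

obs 1: x=3/4 → posterior Inverse-Gamma(25/2, 361/32)
obs 2: x=-3/2 → posterior Inverse-Gamma(13, 397/32)
obs 3: x=-1 → posterior Inverse-Gamma(27/2, 413/32)
obs 4: x=1 → posterior Inverse-Gamma(14, 429/32)
obs 5: x=-6 → posterior Inverse-Gamma(29/2, 1005/32)
obs 6: x=-7/4 → posterior Inverse-Gamma(15, 527/16)
obs 7: x=1 → posterior Inverse-Gamma(31/2, 535/16)
obs 8: x=4 → posterior Inverse-Gamma(16, 663/16)
obs 9: x=1/4 → posterior Inverse-Gamma(33/2, 1327/32)
obs 10: x=1/2 → posterior Inverse-Gamma(17, 1331/32)
obs 11: x=0 → posterior Inverse-Gamma(35/2, 1331/32)

1331/592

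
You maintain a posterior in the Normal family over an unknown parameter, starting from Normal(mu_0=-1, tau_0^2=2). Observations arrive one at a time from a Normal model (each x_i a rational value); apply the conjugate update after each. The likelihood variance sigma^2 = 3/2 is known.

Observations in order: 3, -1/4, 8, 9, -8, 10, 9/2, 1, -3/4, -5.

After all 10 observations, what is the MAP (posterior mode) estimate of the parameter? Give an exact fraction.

83/43

obs 1: x=3 → posterior Normal(9/7, 6/7)
obs 2: x=-1/4 → posterior Normal(8/11, 6/11)
obs 3: x=8 → posterior Normal(8/3, 2/5)
obs 4: x=9 → posterior Normal(4, 6/19)
obs 5: x=-8 → posterior Normal(44/23, 6/23)
obs 6: x=10 → posterior Normal(28/9, 2/9)
obs 7: x=9/2 → posterior Normal(102/31, 6/31)
obs 8: x=1 → posterior Normal(106/35, 6/35)
obs 9: x=-3/4 → posterior Normal(103/39, 2/13)
obs 10: x=-5 → posterior Normal(83/43, 6/43)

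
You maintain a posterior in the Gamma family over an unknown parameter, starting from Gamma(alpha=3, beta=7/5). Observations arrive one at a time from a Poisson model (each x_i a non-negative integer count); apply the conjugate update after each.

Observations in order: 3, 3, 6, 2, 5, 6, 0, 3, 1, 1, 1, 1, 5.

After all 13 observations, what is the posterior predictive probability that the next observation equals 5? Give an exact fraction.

8659487272152935215353178743712459499099534616674048923913451408839060697907200000/101295909364696806106049723857206479302628494998128463986905692434439196365287131441

obs 1: x=3 → posterior Gamma(6, 12/5)
obs 2: x=3 → posterior Gamma(9, 17/5)
obs 3: x=6 → posterior Gamma(15, 22/5)
obs 4: x=2 → posterior Gamma(17, 27/5)
obs 5: x=5 → posterior Gamma(22, 32/5)
obs 6: x=6 → posterior Gamma(28, 37/5)
obs 7: x=0 → posterior Gamma(28, 42/5)
obs 8: x=3 → posterior Gamma(31, 47/5)
obs 9: x=1 → posterior Gamma(32, 52/5)
obs 10: x=1 → posterior Gamma(33, 57/5)
obs 11: x=1 → posterior Gamma(34, 62/5)
obs 12: x=1 → posterior Gamma(35, 67/5)
obs 13: x=5 → posterior Gamma(40, 72/5)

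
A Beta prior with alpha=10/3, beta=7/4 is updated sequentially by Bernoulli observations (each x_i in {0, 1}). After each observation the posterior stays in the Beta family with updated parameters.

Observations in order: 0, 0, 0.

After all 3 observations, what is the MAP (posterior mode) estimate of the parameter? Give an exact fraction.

obs 1: x=0 → posterior Beta(10/3, 11/4)
obs 2: x=0 → posterior Beta(10/3, 15/4)
obs 3: x=0 → posterior Beta(10/3, 19/4)

28/73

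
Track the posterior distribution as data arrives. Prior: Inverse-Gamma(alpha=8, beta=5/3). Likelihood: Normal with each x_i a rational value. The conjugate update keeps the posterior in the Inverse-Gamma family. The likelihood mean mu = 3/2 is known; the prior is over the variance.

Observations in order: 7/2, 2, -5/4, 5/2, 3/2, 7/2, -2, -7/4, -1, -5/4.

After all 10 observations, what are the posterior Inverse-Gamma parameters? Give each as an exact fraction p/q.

obs 1: x=7/2 → posterior Inverse-Gamma(17/2, 11/3)
obs 2: x=2 → posterior Inverse-Gamma(9, 91/24)
obs 3: x=-5/4 → posterior Inverse-Gamma(19/2, 727/96)
obs 4: x=5/2 → posterior Inverse-Gamma(10, 775/96)
obs 5: x=3/2 → posterior Inverse-Gamma(21/2, 775/96)
obs 6: x=7/2 → posterior Inverse-Gamma(11, 967/96)
obs 7: x=-2 → posterior Inverse-Gamma(23/2, 1555/96)
obs 8: x=-7/4 → posterior Inverse-Gamma(12, 1031/48)
obs 9: x=-1 → posterior Inverse-Gamma(25/2, 1181/48)
obs 10: x=-5/4 → posterior Inverse-Gamma(13, 2725/96)

alpha=13, beta=2725/96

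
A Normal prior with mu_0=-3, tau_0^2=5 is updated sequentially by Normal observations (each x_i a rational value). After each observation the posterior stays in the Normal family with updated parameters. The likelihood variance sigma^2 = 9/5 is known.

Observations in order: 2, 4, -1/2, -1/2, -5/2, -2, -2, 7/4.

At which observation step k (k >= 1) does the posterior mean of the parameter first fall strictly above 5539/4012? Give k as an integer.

obs 1: x=2 → posterior Normal(23/34, 45/34)
obs 2: x=4 → posterior Normal(123/59, 45/59)
obs 3: x=-1/2 → posterior Normal(221/168, 15/28)
obs 4: x=-1/2 → posterior Normal(98/109, 45/109)
obs 5: x=-5/2 → posterior Normal(71/268, 45/134)
obs 6: x=-2 → posterior Normal(-29/318, 15/53)
obs 7: x=-2 → posterior Normal(-129/368, 45/184)
obs 8: x=7/4 → posterior Normal(-83/836, 45/209)

k = 2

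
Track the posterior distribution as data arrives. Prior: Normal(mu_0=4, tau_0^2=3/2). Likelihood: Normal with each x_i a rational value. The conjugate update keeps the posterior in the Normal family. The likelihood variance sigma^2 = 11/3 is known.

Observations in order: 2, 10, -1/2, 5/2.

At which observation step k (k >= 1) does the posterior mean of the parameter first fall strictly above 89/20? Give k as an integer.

obs 1: x=2 → posterior Normal(106/31, 33/31)
obs 2: x=10 → posterior Normal(49/10, 33/40)
obs 3: x=-1/2 → posterior Normal(383/98, 33/49)
obs 4: x=5/2 → posterior Normal(107/29, 33/58)

k = 2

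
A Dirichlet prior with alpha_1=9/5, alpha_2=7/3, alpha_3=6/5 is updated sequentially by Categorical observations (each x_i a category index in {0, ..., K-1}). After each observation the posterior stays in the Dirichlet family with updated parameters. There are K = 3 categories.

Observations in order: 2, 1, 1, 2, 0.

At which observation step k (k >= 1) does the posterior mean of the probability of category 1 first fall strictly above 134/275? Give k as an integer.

obs 1: x=2 → posterior Dirichlet(9/5, 7/3, 11/5)
obs 2: x=1 → posterior Dirichlet(9/5, 10/3, 11/5)
obs 3: x=1 → posterior Dirichlet(9/5, 13/3, 11/5)
obs 4: x=2 → posterior Dirichlet(9/5, 13/3, 16/5)
obs 5: x=0 → posterior Dirichlet(14/5, 13/3, 16/5)

k = 3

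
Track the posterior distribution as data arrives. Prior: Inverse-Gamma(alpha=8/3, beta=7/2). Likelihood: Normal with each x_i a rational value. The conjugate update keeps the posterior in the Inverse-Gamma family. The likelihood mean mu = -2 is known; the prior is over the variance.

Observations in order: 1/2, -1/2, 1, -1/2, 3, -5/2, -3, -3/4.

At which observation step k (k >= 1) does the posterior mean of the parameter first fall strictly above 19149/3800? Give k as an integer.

obs 1: x=1/2 → posterior Inverse-Gamma(19/6, 53/8)
obs 2: x=-1/2 → posterior Inverse-Gamma(11/3, 31/4)
obs 3: x=1 → posterior Inverse-Gamma(25/6, 49/4)
obs 4: x=-1/2 → posterior Inverse-Gamma(14/3, 107/8)
obs 5: x=3 → posterior Inverse-Gamma(31/6, 207/8)
obs 6: x=-5/2 → posterior Inverse-Gamma(17/3, 26)
obs 7: x=-3 → posterior Inverse-Gamma(37/6, 53/2)
obs 8: x=-3/4 → posterior Inverse-Gamma(20/3, 873/32)

k = 5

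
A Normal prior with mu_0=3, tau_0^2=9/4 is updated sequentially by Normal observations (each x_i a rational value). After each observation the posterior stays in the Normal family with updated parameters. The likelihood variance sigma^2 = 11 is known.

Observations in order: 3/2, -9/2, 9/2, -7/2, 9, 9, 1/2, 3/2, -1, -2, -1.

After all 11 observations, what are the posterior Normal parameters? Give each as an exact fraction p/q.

obs 1: x=3/2 → posterior Normal(291/106, 99/53)
obs 2: x=-9/2 → posterior Normal(105/62, 99/62)
obs 3: x=9/2 → posterior Normal(291/142, 99/71)
obs 4: x=-7/2 → posterior Normal(57/40, 99/80)
obs 5: x=9 → posterior Normal(195/89, 99/89)
obs 6: x=9 → posterior Normal(138/49, 99/98)
obs 7: x=1/2 → posterior Normal(561/214, 99/107)
obs 8: x=3/2 → posterior Normal(147/58, 99/116)
obs 9: x=-1 → posterior Normal(57/25, 99/125)
obs 10: x=-2 → posterior Normal(267/134, 99/134)
obs 11: x=-1 → posterior Normal(258/143, 9/13)

mu_0=258/143, tau_0^2=9/13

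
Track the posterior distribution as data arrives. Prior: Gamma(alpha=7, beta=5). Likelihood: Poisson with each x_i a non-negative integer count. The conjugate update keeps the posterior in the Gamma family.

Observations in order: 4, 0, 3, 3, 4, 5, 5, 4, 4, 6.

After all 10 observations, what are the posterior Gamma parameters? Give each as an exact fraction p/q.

alpha=45, beta=15

obs 1: x=4 → posterior Gamma(11, 6)
obs 2: x=0 → posterior Gamma(11, 7)
obs 3: x=3 → posterior Gamma(14, 8)
obs 4: x=3 → posterior Gamma(17, 9)
obs 5: x=4 → posterior Gamma(21, 10)
obs 6: x=5 → posterior Gamma(26, 11)
obs 7: x=5 → posterior Gamma(31, 12)
obs 8: x=4 → posterior Gamma(35, 13)
obs 9: x=4 → posterior Gamma(39, 14)
obs 10: x=6 → posterior Gamma(45, 15)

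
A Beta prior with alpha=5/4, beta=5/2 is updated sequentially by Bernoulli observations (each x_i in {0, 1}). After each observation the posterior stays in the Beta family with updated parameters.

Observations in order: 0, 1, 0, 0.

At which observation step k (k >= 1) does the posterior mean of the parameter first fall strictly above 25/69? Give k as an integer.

k = 2

obs 1: x=0 → posterior Beta(5/4, 7/2)
obs 2: x=1 → posterior Beta(9/4, 7/2)
obs 3: x=0 → posterior Beta(9/4, 9/2)
obs 4: x=0 → posterior Beta(9/4, 11/2)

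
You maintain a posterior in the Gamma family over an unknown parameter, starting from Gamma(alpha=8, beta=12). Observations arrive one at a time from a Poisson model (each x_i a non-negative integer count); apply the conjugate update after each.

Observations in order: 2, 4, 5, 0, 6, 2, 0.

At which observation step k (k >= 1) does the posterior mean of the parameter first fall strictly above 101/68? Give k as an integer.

obs 1: x=2 → posterior Gamma(10, 13)
obs 2: x=4 → posterior Gamma(14, 14)
obs 3: x=5 → posterior Gamma(19, 15)
obs 4: x=0 → posterior Gamma(19, 16)
obs 5: x=6 → posterior Gamma(25, 17)
obs 6: x=2 → posterior Gamma(27, 18)
obs 7: x=0 → posterior Gamma(27, 19)

k = 6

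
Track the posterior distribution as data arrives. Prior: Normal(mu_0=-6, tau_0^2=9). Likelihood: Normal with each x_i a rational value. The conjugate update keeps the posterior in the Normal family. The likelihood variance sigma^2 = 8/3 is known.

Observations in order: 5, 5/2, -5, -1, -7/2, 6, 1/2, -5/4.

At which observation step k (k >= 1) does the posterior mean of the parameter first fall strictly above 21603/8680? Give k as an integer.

obs 1: x=5 → posterior Normal(87/35, 72/35)
obs 2: x=5/2 → posterior Normal(309/124, 36/31)
obs 3: x=-5 → posterior Normal(39/178, 72/89)
obs 4: x=-1 → posterior Normal(-15/232, 18/29)
obs 5: x=-7/2 → posterior Normal(-102/143, 72/143)
obs 6: x=6 → posterior Normal(6/17, 36/85)
obs 7: x=1/2 → posterior Normal(147/394, 72/197)
obs 8: x=-5/4 → posterior Normal(159/896, 9/28)

k = 2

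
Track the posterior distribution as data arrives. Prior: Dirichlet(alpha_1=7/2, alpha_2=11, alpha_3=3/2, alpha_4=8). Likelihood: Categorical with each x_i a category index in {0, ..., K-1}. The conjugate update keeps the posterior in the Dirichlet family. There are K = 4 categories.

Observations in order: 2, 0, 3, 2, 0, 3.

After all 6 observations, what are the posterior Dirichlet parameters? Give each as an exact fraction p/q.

alpha_1=11/2, alpha_2=11, alpha_3=7/2, alpha_4=10

obs 1: x=2 → posterior Dirichlet(7/2, 11, 5/2, 8)
obs 2: x=0 → posterior Dirichlet(9/2, 11, 5/2, 8)
obs 3: x=3 → posterior Dirichlet(9/2, 11, 5/2, 9)
obs 4: x=2 → posterior Dirichlet(9/2, 11, 7/2, 9)
obs 5: x=0 → posterior Dirichlet(11/2, 11, 7/2, 9)
obs 6: x=3 → posterior Dirichlet(11/2, 11, 7/2, 10)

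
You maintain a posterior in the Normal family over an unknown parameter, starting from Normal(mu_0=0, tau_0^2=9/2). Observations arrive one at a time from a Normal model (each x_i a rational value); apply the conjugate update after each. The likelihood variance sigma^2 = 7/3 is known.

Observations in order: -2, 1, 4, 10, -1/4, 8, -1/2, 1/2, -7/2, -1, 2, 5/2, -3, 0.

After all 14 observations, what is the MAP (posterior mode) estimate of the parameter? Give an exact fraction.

obs 1: x=-2 → posterior Normal(-54/41, 63/41)
obs 2: x=1 → posterior Normal(-27/68, 63/68)
obs 3: x=4 → posterior Normal(81/95, 63/95)
obs 4: x=10 → posterior Normal(351/122, 63/122)
obs 5: x=-1/4 → posterior Normal(1377/596, 63/149)
obs 6: x=8 → posterior Normal(2241/704, 63/176)
obs 7: x=-1/2 → posterior Normal(2187/812, 9/29)
obs 8: x=1/2 → posterior Normal(2241/920, 63/230)
obs 9: x=-7/2 → posterior Normal(1863/1028, 63/257)
obs 10: x=-1 → posterior Normal(1755/1136, 63/284)
obs 11: x=2 → posterior Normal(1971/1244, 63/311)
obs 12: x=5/2 → posterior Normal(2241/1352, 63/338)
obs 13: x=-3 → posterior Normal(1917/1460, 63/365)
obs 14: x=0 → posterior Normal(1917/1568, 9/56)

1917/1568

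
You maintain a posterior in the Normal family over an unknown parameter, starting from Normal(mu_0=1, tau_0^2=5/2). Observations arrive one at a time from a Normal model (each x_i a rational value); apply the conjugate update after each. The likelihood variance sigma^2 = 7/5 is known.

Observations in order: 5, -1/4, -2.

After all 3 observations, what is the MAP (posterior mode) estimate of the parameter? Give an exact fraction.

obs 1: x=5 → posterior Normal(139/39, 35/39)
obs 2: x=-1/4 → posterior Normal(531/256, 35/64)
obs 3: x=-2 → posterior Normal(331/356, 35/89)

331/356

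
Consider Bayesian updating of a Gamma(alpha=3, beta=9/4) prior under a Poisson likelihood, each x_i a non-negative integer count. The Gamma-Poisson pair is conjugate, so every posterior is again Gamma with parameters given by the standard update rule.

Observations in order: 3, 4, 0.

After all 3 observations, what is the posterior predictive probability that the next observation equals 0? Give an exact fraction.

obs 1: x=3 → posterior Gamma(6, 13/4)
obs 2: x=4 → posterior Gamma(10, 17/4)
obs 3: x=0 → posterior Gamma(10, 21/4)

16679880978201/95367431640625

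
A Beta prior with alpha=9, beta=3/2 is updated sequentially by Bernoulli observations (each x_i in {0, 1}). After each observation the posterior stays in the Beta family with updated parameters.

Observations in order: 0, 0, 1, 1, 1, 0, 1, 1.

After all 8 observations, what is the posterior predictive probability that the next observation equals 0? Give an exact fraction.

obs 1: x=0 → posterior Beta(9, 5/2)
obs 2: x=0 → posterior Beta(9, 7/2)
obs 3: x=1 → posterior Beta(10, 7/2)
obs 4: x=1 → posterior Beta(11, 7/2)
obs 5: x=1 → posterior Beta(12, 7/2)
obs 6: x=0 → posterior Beta(12, 9/2)
obs 7: x=1 → posterior Beta(13, 9/2)
obs 8: x=1 → posterior Beta(14, 9/2)

9/37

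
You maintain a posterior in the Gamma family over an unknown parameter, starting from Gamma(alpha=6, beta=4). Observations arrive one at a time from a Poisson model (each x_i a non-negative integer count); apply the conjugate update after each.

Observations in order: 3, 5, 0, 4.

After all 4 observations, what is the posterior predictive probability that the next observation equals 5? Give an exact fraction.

obs 1: x=3 → posterior Gamma(9, 5)
obs 2: x=5 → posterior Gamma(14, 6)
obs 3: x=0 → posterior Gamma(14, 7)
obs 4: x=4 → posterior Gamma(18, 8)

52710130038744285184/984770902183611232881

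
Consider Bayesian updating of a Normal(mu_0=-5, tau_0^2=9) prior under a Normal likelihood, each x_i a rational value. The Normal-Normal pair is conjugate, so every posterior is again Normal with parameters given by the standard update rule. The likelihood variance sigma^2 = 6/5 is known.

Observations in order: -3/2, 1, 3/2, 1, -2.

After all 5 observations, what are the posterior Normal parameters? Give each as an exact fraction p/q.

obs 1: x=-3/2 → posterior Normal(-65/34, 18/17)
obs 2: x=1 → posterior Normal(-35/64, 9/16)
obs 3: x=3/2 → posterior Normal(5/47, 18/47)
obs 4: x=1 → posterior Normal(10/31, 9/31)
obs 5: x=-2 → posterior Normal(-10/77, 18/77)

mu_0=-10/77, tau_0^2=18/77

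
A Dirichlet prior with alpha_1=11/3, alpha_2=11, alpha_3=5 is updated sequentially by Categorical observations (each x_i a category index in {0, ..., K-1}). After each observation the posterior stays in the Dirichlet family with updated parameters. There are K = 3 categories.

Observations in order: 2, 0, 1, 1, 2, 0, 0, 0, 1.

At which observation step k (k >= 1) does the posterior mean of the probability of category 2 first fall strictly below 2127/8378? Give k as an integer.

k = 4

obs 1: x=2 → posterior Dirichlet(11/3, 11, 6)
obs 2: x=0 → posterior Dirichlet(14/3, 11, 6)
obs 3: x=1 → posterior Dirichlet(14/3, 12, 6)
obs 4: x=1 → posterior Dirichlet(14/3, 13, 6)
obs 5: x=2 → posterior Dirichlet(14/3, 13, 7)
obs 6: x=0 → posterior Dirichlet(17/3, 13, 7)
obs 7: x=0 → posterior Dirichlet(20/3, 13, 7)
obs 8: x=0 → posterior Dirichlet(23/3, 13, 7)
obs 9: x=1 → posterior Dirichlet(23/3, 14, 7)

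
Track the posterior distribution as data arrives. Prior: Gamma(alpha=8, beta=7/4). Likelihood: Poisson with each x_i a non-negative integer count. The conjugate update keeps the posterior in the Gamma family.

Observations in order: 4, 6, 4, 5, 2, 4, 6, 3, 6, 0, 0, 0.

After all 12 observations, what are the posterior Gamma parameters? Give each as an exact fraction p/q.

alpha=48, beta=55/4

obs 1: x=4 → posterior Gamma(12, 11/4)
obs 2: x=6 → posterior Gamma(18, 15/4)
obs 3: x=4 → posterior Gamma(22, 19/4)
obs 4: x=5 → posterior Gamma(27, 23/4)
obs 5: x=2 → posterior Gamma(29, 27/4)
obs 6: x=4 → posterior Gamma(33, 31/4)
obs 7: x=6 → posterior Gamma(39, 35/4)
obs 8: x=3 → posterior Gamma(42, 39/4)
obs 9: x=6 → posterior Gamma(48, 43/4)
obs 10: x=0 → posterior Gamma(48, 47/4)
obs 11: x=0 → posterior Gamma(48, 51/4)
obs 12: x=0 → posterior Gamma(48, 55/4)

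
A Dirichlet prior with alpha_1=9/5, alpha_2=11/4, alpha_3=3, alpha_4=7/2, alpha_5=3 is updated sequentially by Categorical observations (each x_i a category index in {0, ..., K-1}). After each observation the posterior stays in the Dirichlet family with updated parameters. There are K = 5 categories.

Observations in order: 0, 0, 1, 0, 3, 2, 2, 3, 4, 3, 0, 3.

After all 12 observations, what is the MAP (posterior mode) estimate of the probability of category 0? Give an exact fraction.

96/421

obs 1: x=0 → posterior Dirichlet(14/5, 11/4, 3, 7/2, 3)
obs 2: x=0 → posterior Dirichlet(19/5, 11/4, 3, 7/2, 3)
obs 3: x=1 → posterior Dirichlet(19/5, 15/4, 3, 7/2, 3)
obs 4: x=0 → posterior Dirichlet(24/5, 15/4, 3, 7/2, 3)
obs 5: x=3 → posterior Dirichlet(24/5, 15/4, 3, 9/2, 3)
obs 6: x=2 → posterior Dirichlet(24/5, 15/4, 4, 9/2, 3)
obs 7: x=2 → posterior Dirichlet(24/5, 15/4, 5, 9/2, 3)
obs 8: x=3 → posterior Dirichlet(24/5, 15/4, 5, 11/2, 3)
obs 9: x=4 → posterior Dirichlet(24/5, 15/4, 5, 11/2, 4)
obs 10: x=3 → posterior Dirichlet(24/5, 15/4, 5, 13/2, 4)
obs 11: x=0 → posterior Dirichlet(29/5, 15/4, 5, 13/2, 4)
obs 12: x=3 → posterior Dirichlet(29/5, 15/4, 5, 15/2, 4)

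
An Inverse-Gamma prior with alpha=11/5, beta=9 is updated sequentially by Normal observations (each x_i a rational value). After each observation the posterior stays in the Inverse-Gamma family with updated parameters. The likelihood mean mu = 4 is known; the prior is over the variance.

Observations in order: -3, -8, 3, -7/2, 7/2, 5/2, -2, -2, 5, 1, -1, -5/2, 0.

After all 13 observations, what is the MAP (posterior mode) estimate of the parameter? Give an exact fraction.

2180/97

obs 1: x=-3 → posterior Inverse-Gamma(27/10, 67/2)
obs 2: x=-8 → posterior Inverse-Gamma(16/5, 211/2)
obs 3: x=3 → posterior Inverse-Gamma(37/10, 106)
obs 4: x=-7/2 → posterior Inverse-Gamma(21/5, 1073/8)
obs 5: x=7/2 → posterior Inverse-Gamma(47/10, 537/4)
obs 6: x=5/2 → posterior Inverse-Gamma(26/5, 1083/8)
obs 7: x=-2 → posterior Inverse-Gamma(57/10, 1227/8)
obs 8: x=-2 → posterior Inverse-Gamma(31/5, 1371/8)
obs 9: x=5 → posterior Inverse-Gamma(67/10, 1375/8)
obs 10: x=1 → posterior Inverse-Gamma(36/5, 1411/8)
obs 11: x=-1 → posterior Inverse-Gamma(77/10, 1511/8)
obs 12: x=-5/2 → posterior Inverse-Gamma(41/5, 210)
obs 13: x=0 → posterior Inverse-Gamma(87/10, 218)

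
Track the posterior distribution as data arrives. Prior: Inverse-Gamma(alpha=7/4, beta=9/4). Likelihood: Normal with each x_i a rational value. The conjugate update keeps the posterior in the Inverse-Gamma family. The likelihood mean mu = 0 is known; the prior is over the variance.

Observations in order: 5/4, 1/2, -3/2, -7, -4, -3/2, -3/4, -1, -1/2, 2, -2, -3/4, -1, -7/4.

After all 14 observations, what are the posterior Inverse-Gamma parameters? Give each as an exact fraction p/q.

alpha=35/4, beta=361/8

obs 1: x=5/4 → posterior Inverse-Gamma(9/4, 97/32)
obs 2: x=1/2 → posterior Inverse-Gamma(11/4, 101/32)
obs 3: x=-3/2 → posterior Inverse-Gamma(13/4, 137/32)
obs 4: x=-7 → posterior Inverse-Gamma(15/4, 921/32)
obs 5: x=-4 → posterior Inverse-Gamma(17/4, 1177/32)
obs 6: x=-3/2 → posterior Inverse-Gamma(19/4, 1213/32)
obs 7: x=-3/4 → posterior Inverse-Gamma(21/4, 611/16)
obs 8: x=-1 → posterior Inverse-Gamma(23/4, 619/16)
obs 9: x=-1/2 → posterior Inverse-Gamma(25/4, 621/16)
obs 10: x=2 → posterior Inverse-Gamma(27/4, 653/16)
obs 11: x=-2 → posterior Inverse-Gamma(29/4, 685/16)
obs 12: x=-3/4 → posterior Inverse-Gamma(31/4, 1379/32)
obs 13: x=-1 → posterior Inverse-Gamma(33/4, 1395/32)
obs 14: x=-7/4 → posterior Inverse-Gamma(35/4, 361/8)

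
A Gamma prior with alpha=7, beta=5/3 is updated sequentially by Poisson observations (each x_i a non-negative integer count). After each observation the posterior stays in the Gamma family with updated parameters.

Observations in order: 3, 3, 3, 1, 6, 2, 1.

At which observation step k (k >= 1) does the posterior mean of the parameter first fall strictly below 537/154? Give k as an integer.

obs 1: x=3 → posterior Gamma(10, 8/3)
obs 2: x=3 → posterior Gamma(13, 11/3)
obs 3: x=3 → posterior Gamma(16, 14/3)
obs 4: x=1 → posterior Gamma(17, 17/3)
obs 5: x=6 → posterior Gamma(23, 20/3)
obs 6: x=2 → posterior Gamma(25, 23/3)
obs 7: x=1 → posterior Gamma(26, 26/3)

k = 3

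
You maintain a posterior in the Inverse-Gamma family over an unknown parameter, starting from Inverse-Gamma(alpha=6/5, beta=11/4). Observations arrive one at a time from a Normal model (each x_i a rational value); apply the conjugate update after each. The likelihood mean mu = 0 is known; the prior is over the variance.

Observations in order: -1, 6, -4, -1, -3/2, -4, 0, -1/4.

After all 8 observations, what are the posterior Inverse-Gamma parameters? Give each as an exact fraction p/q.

obs 1: x=-1 → posterior Inverse-Gamma(17/10, 13/4)
obs 2: x=6 → posterior Inverse-Gamma(11/5, 85/4)
obs 3: x=-4 → posterior Inverse-Gamma(27/10, 117/4)
obs 4: x=-1 → posterior Inverse-Gamma(16/5, 119/4)
obs 5: x=-3/2 → posterior Inverse-Gamma(37/10, 247/8)
obs 6: x=-4 → posterior Inverse-Gamma(21/5, 311/8)
obs 7: x=0 → posterior Inverse-Gamma(47/10, 311/8)
obs 8: x=-1/4 → posterior Inverse-Gamma(26/5, 1245/32)

alpha=26/5, beta=1245/32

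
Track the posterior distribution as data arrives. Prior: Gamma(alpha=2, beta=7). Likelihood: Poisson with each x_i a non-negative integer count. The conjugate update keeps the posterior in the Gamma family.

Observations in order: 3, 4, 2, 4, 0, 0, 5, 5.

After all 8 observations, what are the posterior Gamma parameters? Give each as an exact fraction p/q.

obs 1: x=3 → posterior Gamma(5, 8)
obs 2: x=4 → posterior Gamma(9, 9)
obs 3: x=2 → posterior Gamma(11, 10)
obs 4: x=4 → posterior Gamma(15, 11)
obs 5: x=0 → posterior Gamma(15, 12)
obs 6: x=0 → posterior Gamma(15, 13)
obs 7: x=5 → posterior Gamma(20, 14)
obs 8: x=5 → posterior Gamma(25, 15)

alpha=25, beta=15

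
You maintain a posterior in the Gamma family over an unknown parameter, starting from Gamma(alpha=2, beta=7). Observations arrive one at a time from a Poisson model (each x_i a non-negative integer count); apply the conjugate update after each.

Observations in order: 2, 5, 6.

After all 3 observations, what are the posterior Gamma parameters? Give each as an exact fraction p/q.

alpha=15, beta=10

obs 1: x=2 → posterior Gamma(4, 8)
obs 2: x=5 → posterior Gamma(9, 9)
obs 3: x=6 → posterior Gamma(15, 10)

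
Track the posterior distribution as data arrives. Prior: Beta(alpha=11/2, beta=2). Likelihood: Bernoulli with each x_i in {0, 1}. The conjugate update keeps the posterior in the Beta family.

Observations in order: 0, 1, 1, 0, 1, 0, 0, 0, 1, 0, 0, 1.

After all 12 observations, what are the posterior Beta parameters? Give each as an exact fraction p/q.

obs 1: x=0 → posterior Beta(11/2, 3)
obs 2: x=1 → posterior Beta(13/2, 3)
obs 3: x=1 → posterior Beta(15/2, 3)
obs 4: x=0 → posterior Beta(15/2, 4)
obs 5: x=1 → posterior Beta(17/2, 4)
obs 6: x=0 → posterior Beta(17/2, 5)
obs 7: x=0 → posterior Beta(17/2, 6)
obs 8: x=0 → posterior Beta(17/2, 7)
obs 9: x=1 → posterior Beta(19/2, 7)
obs 10: x=0 → posterior Beta(19/2, 8)
obs 11: x=0 → posterior Beta(19/2, 9)
obs 12: x=1 → posterior Beta(21/2, 9)

alpha=21/2, beta=9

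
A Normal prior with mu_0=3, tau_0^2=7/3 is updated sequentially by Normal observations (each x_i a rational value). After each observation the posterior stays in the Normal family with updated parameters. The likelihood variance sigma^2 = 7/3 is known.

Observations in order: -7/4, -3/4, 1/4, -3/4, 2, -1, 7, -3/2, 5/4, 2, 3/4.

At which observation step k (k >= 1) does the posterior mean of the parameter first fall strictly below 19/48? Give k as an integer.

k = 2

obs 1: x=-7/4 → posterior Normal(5/8, 7/6)
obs 2: x=-3/4 → posterior Normal(1/6, 7/9)
obs 3: x=1/4 → posterior Normal(3/16, 7/12)
obs 4: x=-3/4 → posterior Normal(0, 7/15)
obs 5: x=2 → posterior Normal(1/3, 7/18)
obs 6: x=-1 → posterior Normal(1/7, 1/3)
obs 7: x=7 → posterior Normal(1, 7/24)
obs 8: x=-3/2 → posterior Normal(13/18, 7/27)
obs 9: x=5/4 → posterior Normal(31/40, 7/30)
obs 10: x=2 → posterior Normal(39/44, 7/33)
obs 11: x=3/4 → posterior Normal(7/8, 7/36)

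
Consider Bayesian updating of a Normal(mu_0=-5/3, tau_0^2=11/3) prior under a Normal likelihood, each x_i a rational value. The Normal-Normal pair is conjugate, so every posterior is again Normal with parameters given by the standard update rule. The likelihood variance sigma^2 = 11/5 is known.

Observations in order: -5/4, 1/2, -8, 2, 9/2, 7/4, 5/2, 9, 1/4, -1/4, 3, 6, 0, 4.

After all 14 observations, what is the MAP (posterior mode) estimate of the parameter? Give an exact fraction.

obs 1: x=-5/4 → posterior Normal(-45/32, 11/8)
obs 2: x=1/2 → posterior Normal(-35/52, 11/13)
obs 3: x=-8 → posterior Normal(-65/24, 11/18)
obs 4: x=2 → posterior Normal(-155/92, 11/23)
obs 5: x=9/2 → posterior Normal(-65/112, 11/28)
obs 6: x=7/4 → posterior Normal(-5/22, 1/3)
obs 7: x=5/2 → posterior Normal(5/38, 11/38)
obs 8: x=9 → posterior Normal(50/43, 11/43)
obs 9: x=1/4 → posterior Normal(205/192, 11/48)
obs 10: x=-1/4 → posterior Normal(50/53, 11/53)
obs 11: x=3 → posterior Normal(65/58, 11/58)
obs 12: x=6 → posterior Normal(95/63, 11/63)
obs 13: x=0 → posterior Normal(95/68, 11/68)
obs 14: x=4 → posterior Normal(115/73, 11/73)

115/73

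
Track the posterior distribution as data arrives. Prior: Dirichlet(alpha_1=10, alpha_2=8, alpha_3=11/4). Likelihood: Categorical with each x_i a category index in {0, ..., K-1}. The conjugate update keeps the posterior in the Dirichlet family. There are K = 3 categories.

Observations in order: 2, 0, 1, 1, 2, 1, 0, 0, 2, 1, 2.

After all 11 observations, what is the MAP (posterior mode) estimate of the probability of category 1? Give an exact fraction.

obs 1: x=2 → posterior Dirichlet(10, 8, 15/4)
obs 2: x=0 → posterior Dirichlet(11, 8, 15/4)
obs 3: x=1 → posterior Dirichlet(11, 9, 15/4)
obs 4: x=1 → posterior Dirichlet(11, 10, 15/4)
obs 5: x=2 → posterior Dirichlet(11, 10, 19/4)
obs 6: x=1 → posterior Dirichlet(11, 11, 19/4)
obs 7: x=0 → posterior Dirichlet(12, 11, 19/4)
obs 8: x=0 → posterior Dirichlet(13, 11, 19/4)
obs 9: x=2 → posterior Dirichlet(13, 11, 23/4)
obs 10: x=1 → posterior Dirichlet(13, 12, 23/4)
obs 11: x=2 → posterior Dirichlet(13, 12, 27/4)

44/115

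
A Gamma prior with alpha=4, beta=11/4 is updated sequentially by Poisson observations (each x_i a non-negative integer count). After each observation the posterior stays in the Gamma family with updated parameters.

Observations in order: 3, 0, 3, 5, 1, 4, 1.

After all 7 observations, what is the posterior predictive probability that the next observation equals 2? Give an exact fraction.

obs 1: x=3 → posterior Gamma(7, 15/4)
obs 2: x=0 → posterior Gamma(7, 19/4)
obs 3: x=3 → posterior Gamma(10, 23/4)
obs 4: x=5 → posterior Gamma(15, 27/4)
obs 5: x=1 → posterior Gamma(16, 31/4)
obs 6: x=4 → posterior Gamma(20, 35/4)
obs 7: x=1 → posterior Gamma(21, 39/4)

9551876751800103105322344262676764944/37134234731477575983465092780473537507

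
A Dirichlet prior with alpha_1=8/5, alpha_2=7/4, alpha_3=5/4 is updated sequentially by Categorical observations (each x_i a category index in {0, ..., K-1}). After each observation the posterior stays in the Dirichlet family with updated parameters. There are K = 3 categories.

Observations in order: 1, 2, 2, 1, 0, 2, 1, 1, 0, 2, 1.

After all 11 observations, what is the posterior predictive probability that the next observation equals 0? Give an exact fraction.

3/13

obs 1: x=1 → posterior Dirichlet(8/5, 11/4, 5/4)
obs 2: x=2 → posterior Dirichlet(8/5, 11/4, 9/4)
obs 3: x=2 → posterior Dirichlet(8/5, 11/4, 13/4)
obs 4: x=1 → posterior Dirichlet(8/5, 15/4, 13/4)
obs 5: x=0 → posterior Dirichlet(13/5, 15/4, 13/4)
obs 6: x=2 → posterior Dirichlet(13/5, 15/4, 17/4)
obs 7: x=1 → posterior Dirichlet(13/5, 19/4, 17/4)
obs 8: x=1 → posterior Dirichlet(13/5, 23/4, 17/4)
obs 9: x=0 → posterior Dirichlet(18/5, 23/4, 17/4)
obs 10: x=2 → posterior Dirichlet(18/5, 23/4, 21/4)
obs 11: x=1 → posterior Dirichlet(18/5, 27/4, 21/4)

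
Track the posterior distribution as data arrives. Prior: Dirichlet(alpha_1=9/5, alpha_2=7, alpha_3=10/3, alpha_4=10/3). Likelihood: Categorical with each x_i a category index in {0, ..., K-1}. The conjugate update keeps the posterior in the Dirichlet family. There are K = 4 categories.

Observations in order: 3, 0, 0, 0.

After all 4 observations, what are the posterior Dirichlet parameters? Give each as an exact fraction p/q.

obs 1: x=3 → posterior Dirichlet(9/5, 7, 10/3, 13/3)
obs 2: x=0 → posterior Dirichlet(14/5, 7, 10/3, 13/3)
obs 3: x=0 → posterior Dirichlet(19/5, 7, 10/3, 13/3)
obs 4: x=0 → posterior Dirichlet(24/5, 7, 10/3, 13/3)

alpha_1=24/5, alpha_2=7, alpha_3=10/3, alpha_4=13/3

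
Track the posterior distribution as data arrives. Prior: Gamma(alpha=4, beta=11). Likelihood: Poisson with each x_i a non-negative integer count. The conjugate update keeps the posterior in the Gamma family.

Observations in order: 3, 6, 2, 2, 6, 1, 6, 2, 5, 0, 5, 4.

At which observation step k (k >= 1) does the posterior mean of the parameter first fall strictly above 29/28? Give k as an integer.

obs 1: x=3 → posterior Gamma(7, 12)
obs 2: x=6 → posterior Gamma(13, 13)
obs 3: x=2 → posterior Gamma(15, 14)
obs 4: x=2 → posterior Gamma(17, 15)
obs 5: x=6 → posterior Gamma(23, 16)
obs 6: x=1 → posterior Gamma(24, 17)
obs 7: x=6 → posterior Gamma(30, 18)
obs 8: x=2 → posterior Gamma(32, 19)
obs 9: x=5 → posterior Gamma(37, 20)
obs 10: x=0 → posterior Gamma(37, 21)
obs 11: x=5 → posterior Gamma(42, 22)
obs 12: x=4 → posterior Gamma(46, 23)

k = 3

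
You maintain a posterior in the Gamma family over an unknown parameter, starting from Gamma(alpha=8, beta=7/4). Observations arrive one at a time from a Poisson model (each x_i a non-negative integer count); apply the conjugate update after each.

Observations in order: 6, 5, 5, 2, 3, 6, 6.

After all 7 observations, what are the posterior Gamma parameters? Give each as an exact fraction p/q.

obs 1: x=6 → posterior Gamma(14, 11/4)
obs 2: x=5 → posterior Gamma(19, 15/4)
obs 3: x=5 → posterior Gamma(24, 19/4)
obs 4: x=2 → posterior Gamma(26, 23/4)
obs 5: x=3 → posterior Gamma(29, 27/4)
obs 6: x=6 → posterior Gamma(35, 31/4)
obs 7: x=6 → posterior Gamma(41, 35/4)

alpha=41, beta=35/4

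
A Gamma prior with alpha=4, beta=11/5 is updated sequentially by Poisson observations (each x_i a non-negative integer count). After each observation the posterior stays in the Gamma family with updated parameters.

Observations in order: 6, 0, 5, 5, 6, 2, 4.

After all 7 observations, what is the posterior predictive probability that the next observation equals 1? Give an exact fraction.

25844646508939211856108819169087847714320687177463234560/223777187515882755594366201694957858786134448923933321651

obs 1: x=6 → posterior Gamma(10, 16/5)
obs 2: x=0 → posterior Gamma(10, 21/5)
obs 3: x=5 → posterior Gamma(15, 26/5)
obs 4: x=5 → posterior Gamma(20, 31/5)
obs 5: x=6 → posterior Gamma(26, 36/5)
obs 6: x=2 → posterior Gamma(28, 41/5)
obs 7: x=4 → posterior Gamma(32, 46/5)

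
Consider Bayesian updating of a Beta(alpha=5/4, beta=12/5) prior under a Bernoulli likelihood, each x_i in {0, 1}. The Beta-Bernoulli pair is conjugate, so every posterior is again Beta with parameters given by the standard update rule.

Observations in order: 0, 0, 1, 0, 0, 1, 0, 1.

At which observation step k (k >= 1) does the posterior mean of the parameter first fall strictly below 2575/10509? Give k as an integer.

obs 1: x=0 → posterior Beta(5/4, 17/5)
obs 2: x=0 → posterior Beta(5/4, 22/5)
obs 3: x=1 → posterior Beta(9/4, 22/5)
obs 4: x=0 → posterior Beta(9/4, 27/5)
obs 5: x=0 → posterior Beta(9/4, 32/5)
obs 6: x=1 → posterior Beta(13/4, 32/5)
obs 7: x=0 → posterior Beta(13/4, 37/5)
obs 8: x=1 → posterior Beta(17/4, 37/5)

k = 2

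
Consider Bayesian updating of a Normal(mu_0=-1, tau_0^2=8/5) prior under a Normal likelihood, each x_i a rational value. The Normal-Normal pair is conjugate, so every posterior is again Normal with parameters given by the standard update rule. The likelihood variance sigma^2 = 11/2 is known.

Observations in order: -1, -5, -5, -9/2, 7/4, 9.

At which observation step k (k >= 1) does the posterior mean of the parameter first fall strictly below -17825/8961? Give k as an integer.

k = 3

obs 1: x=-1 → posterior Normal(-1, 88/71)
obs 2: x=-5 → posterior Normal(-151/87, 88/87)
obs 3: x=-5 → posterior Normal(-231/103, 88/103)
obs 4: x=-9/2 → posterior Normal(-303/119, 88/119)
obs 5: x=7/4 → posterior Normal(-55/27, 88/135)
obs 6: x=9 → posterior Normal(-131/151, 88/151)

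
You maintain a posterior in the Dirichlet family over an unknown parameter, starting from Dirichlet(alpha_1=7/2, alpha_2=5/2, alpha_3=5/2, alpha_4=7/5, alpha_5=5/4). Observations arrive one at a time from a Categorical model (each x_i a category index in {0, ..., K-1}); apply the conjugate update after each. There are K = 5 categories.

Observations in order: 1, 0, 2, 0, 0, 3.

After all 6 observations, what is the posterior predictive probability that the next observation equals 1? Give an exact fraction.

10/49

obs 1: x=1 → posterior Dirichlet(7/2, 7/2, 5/2, 7/5, 5/4)
obs 2: x=0 → posterior Dirichlet(9/2, 7/2, 5/2, 7/5, 5/4)
obs 3: x=2 → posterior Dirichlet(9/2, 7/2, 7/2, 7/5, 5/4)
obs 4: x=0 → posterior Dirichlet(11/2, 7/2, 7/2, 7/5, 5/4)
obs 5: x=0 → posterior Dirichlet(13/2, 7/2, 7/2, 7/5, 5/4)
obs 6: x=3 → posterior Dirichlet(13/2, 7/2, 7/2, 12/5, 5/4)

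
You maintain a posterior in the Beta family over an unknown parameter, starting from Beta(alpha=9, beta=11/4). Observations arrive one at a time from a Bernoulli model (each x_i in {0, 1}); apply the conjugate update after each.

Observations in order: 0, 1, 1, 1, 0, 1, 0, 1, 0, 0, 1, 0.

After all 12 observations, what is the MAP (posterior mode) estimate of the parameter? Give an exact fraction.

56/87

obs 1: x=0 → posterior Beta(9, 15/4)
obs 2: x=1 → posterior Beta(10, 15/4)
obs 3: x=1 → posterior Beta(11, 15/4)
obs 4: x=1 → posterior Beta(12, 15/4)
obs 5: x=0 → posterior Beta(12, 19/4)
obs 6: x=1 → posterior Beta(13, 19/4)
obs 7: x=0 → posterior Beta(13, 23/4)
obs 8: x=1 → posterior Beta(14, 23/4)
obs 9: x=0 → posterior Beta(14, 27/4)
obs 10: x=0 → posterior Beta(14, 31/4)
obs 11: x=1 → posterior Beta(15, 31/4)
obs 12: x=0 → posterior Beta(15, 35/4)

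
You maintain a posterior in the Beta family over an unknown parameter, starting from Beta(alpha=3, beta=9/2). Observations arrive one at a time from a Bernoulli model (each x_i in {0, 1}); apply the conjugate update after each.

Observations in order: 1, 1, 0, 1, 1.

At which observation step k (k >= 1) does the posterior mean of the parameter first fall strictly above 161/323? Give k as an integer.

k = 2

obs 1: x=1 → posterior Beta(4, 9/2)
obs 2: x=1 → posterior Beta(5, 9/2)
obs 3: x=0 → posterior Beta(5, 11/2)
obs 4: x=1 → posterior Beta(6, 11/2)
obs 5: x=1 → posterior Beta(7, 11/2)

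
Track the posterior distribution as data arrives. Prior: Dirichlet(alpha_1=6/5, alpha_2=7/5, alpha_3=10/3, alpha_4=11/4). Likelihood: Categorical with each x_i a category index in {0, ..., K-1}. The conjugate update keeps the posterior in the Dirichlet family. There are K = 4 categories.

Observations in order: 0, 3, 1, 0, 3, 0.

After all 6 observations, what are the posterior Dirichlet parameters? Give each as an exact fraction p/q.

alpha_1=21/5, alpha_2=12/5, alpha_3=10/3, alpha_4=19/4

obs 1: x=0 → posterior Dirichlet(11/5, 7/5, 10/3, 11/4)
obs 2: x=3 → posterior Dirichlet(11/5, 7/5, 10/3, 15/4)
obs 3: x=1 → posterior Dirichlet(11/5, 12/5, 10/3, 15/4)
obs 4: x=0 → posterior Dirichlet(16/5, 12/5, 10/3, 15/4)
obs 5: x=3 → posterior Dirichlet(16/5, 12/5, 10/3, 19/4)
obs 6: x=0 → posterior Dirichlet(21/5, 12/5, 10/3, 19/4)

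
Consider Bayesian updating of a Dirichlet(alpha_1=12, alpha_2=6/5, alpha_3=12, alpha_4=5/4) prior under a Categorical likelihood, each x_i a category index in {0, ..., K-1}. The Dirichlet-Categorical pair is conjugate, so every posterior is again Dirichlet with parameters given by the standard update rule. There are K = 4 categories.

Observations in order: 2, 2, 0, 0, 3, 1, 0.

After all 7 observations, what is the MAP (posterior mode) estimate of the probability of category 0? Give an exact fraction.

280/589

obs 1: x=2 → posterior Dirichlet(12, 6/5, 13, 5/4)
obs 2: x=2 → posterior Dirichlet(12, 6/5, 14, 5/4)
obs 3: x=0 → posterior Dirichlet(13, 6/5, 14, 5/4)
obs 4: x=0 → posterior Dirichlet(14, 6/5, 14, 5/4)
obs 5: x=3 → posterior Dirichlet(14, 6/5, 14, 9/4)
obs 6: x=1 → posterior Dirichlet(14, 11/5, 14, 9/4)
obs 7: x=0 → posterior Dirichlet(15, 11/5, 14, 9/4)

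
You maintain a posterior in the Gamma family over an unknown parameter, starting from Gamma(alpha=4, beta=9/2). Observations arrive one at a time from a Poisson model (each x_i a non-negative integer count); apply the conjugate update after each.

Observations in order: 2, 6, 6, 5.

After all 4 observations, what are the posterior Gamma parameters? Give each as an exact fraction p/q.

obs 1: x=2 → posterior Gamma(6, 11/2)
obs 2: x=6 → posterior Gamma(12, 13/2)
obs 3: x=6 → posterior Gamma(18, 15/2)
obs 4: x=5 → posterior Gamma(23, 17/2)

alpha=23, beta=17/2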